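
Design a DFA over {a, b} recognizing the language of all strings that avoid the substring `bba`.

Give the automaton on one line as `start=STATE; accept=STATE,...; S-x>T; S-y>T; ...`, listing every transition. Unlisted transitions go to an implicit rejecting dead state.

This is the complement of 'contains `bba`'. Use the same substring-matching states — S0 through S3 holding how much of `bba` has just been matched — but flip the accepting set: everything except the trap S3 accepts.
A 4-state machine:
        a   b  
>* S0   S0  S1 
 * S1   S0  S2 
 * S2   S3  S2 
   S3   S3  S3 
(> = start, * = accepting)

start=S0; accept=S0,S1,S2; S0-a>S0; S0-b>S1; S1-a>S0; S1-b>S2; S2-a>S3; S2-b>S2; S3-a>S3; S3-b>S3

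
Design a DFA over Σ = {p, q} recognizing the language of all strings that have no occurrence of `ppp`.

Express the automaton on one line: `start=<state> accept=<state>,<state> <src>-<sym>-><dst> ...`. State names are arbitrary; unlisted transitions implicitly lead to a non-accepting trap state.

This is the complement of 'contains `ppp`'. Use the same substring-matching states — S0 through S3 holding how much of `ppp` has just been matched — but flip the accepting set: everything except the trap S3 accepts.
        p   q  
>* S0   S1  S0 
 * S1   S2  S0 
 * S2   S3  S0 
   S3   S3  S3 
(> = start, * = accepting)

start=S0 accept=S0,S1,S2 S0-p->S1 S0-q->S0 S1-p->S2 S1-q->S0 S2-p->S3 S2-q->S0 S3-p->S3 S3-q->S3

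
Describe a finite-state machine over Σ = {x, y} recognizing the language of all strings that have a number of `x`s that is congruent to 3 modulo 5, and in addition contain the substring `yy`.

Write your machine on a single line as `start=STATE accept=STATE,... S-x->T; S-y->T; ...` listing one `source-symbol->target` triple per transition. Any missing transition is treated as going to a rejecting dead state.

start=q0; accept=q13; q0-x->q1; q0-y->q2; q1-x->q3; q1-y->q4; q2-x->q1; q2-y->q5; q3-x->q6; q3-y->q7; q4-x->q3; q4-y->q8; q5-x->q8; q5-y->q5; q6-x->q9; q6-y->q10; q7-x->q6; q7-y->q11; q8-x->q11; q8-y->q8; q9-x->q0; q9-y->q12; q10-x->q9; q10-y->q13; q11-x->q13; q11-y->q11; q12-x->q0; q12-y->q14; q13-x->q14; q13-y->q13; q14-x->q5; q14-y->q14

Run two small machines in parallel and take their product. The first has 5 states tracking the count of `x`s modulo 5; the second has 3 states tracking whether and how much of `yy` has been seen. A product state is a pair (one from each), accepting exactly when both do.
15 states suffice.
          x    y  
>  q0     q1   q2 
   q1     q3   q4 
   q2     q1   q5 
   q3     q6   q7 
   q4     q3   q8 
   q5     q8   q5 
   q6     q9  q10 
   q7     q6  q11 
   q8    q11   q8 
   q9     q0  q12 
   q10    q9  q13 
   q11   q13  q11 
   q12    q0  q14 
 * q13   q14  q13 
   q14    q5  q14 
(> = start, * = accepting)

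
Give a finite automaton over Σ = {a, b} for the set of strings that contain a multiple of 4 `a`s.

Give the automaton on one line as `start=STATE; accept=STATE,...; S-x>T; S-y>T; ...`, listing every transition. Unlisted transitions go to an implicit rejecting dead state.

Keep the running count of `a`s modulo 4: each `a` advances along the cycle S0 → S1 → S2 → S3 → S0 while other symbols loop. Accept at S0.
        a   b  
>* S0   S1  S0 
   S1   S2  S1 
   S2   S3  S2 
   S3   S0  S3 
(> = start, * = accepting)

start=S0; accept=S0; S0-a>S1; S0-b>S0; S1-a>S2; S1-b>S1; S2-a>S3; S2-b>S2; S3-a>S0; S3-b>S3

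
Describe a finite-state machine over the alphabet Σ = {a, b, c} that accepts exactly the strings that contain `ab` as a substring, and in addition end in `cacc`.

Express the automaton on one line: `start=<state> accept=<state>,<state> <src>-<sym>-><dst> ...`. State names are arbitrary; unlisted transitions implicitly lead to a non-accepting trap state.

start=q0 accept=q6 q0-a->q1 q0-b->q0 q0-c->q0 q1-a->q1 q1-b->q2 q1-c->q0 q2-a->q2 q2-b->q2 q2-c->q3 q3-a->q4 q3-b->q2 q3-c->q3 q4-a->q2 q4-b->q2 q4-c->q5 q5-a->q4 q5-b->q2 q5-c->q6 q6-a->q4 q6-b->q2 q6-c->q3

Run two small machines in parallel and take their product. One (3 states) tracks whether and how much of `ab` has been seen; the other (5 states) tracks how much of the suffix `cacc` has currently been matched. Each combined state is a pair, one component from each; accept when both components accept. Minimizing collapses redundant product states.
A 7-state machine:
        a   b   c  
>  q0   q1  q0  q0 
   q1   q1  q2  q0 
   q2   q2  q2  q3 
   q3   q4  q2  q3 
   q4   q2  q2  q5 
   q5   q4  q2  q6 
 * q6   q4  q2  q3 
(> = start, * = accepting)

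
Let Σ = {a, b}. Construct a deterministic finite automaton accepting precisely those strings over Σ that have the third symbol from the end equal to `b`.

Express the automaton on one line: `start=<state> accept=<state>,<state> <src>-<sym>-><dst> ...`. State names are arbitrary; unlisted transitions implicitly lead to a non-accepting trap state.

Because acceptance depends on a position counted from the end, the machine has to buffer the most recent 3 symbols. Make each state the string of the last up-to-3 symbols read; on input `x` shift the window left and append `x`. Accept when the buffered window has length 3 and begins with `b`.
15 states suffice.
          a    b  
>  s0     s1   s2 
   s1     s3   s4 
   s2     s5   s6 
   s3     s7   s8 
   s4     s9  s10 
   s5    s11  s12 
   s6    s13  s14 
   s7     s7   s8 
   s8     s9  s10 
   s9    s11  s12 
   s10   s13  s14 
 * s11    s7   s8 
 * s12    s9  s10 
 * s13   s11  s12 
 * s14   s13  s14 
(> = start, * = accepting)

start=s0 accept=s11,s12,s13,s14 s0-a->s1 s0-b->s2 s1-a->s3 s1-b->s4 s2-a->s5 s2-b->s6 s3-a->s7 s3-b->s8 s4-a->s9 s4-b->s10 s5-a->s11 s5-b->s12 s6-a->s13 s6-b->s14 s7-a->s7 s7-b->s8 s8-a->s9 s8-b->s10 s9-a->s11 s9-b->s12 s10-a->s13 s10-b->s14 s11-a->s7 s11-b->s8 s12-a->s9 s12-b->s10 s13-a->s11 s13-b->s12 s14-a->s13 s14-b->s14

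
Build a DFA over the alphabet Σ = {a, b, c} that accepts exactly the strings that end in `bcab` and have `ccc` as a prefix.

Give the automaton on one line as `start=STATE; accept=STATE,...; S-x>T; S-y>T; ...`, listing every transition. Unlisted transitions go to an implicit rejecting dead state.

Build one automaton per condition and run them in lockstep. The first has 5 states tracking how much of the suffix `bcab` has currently been matched; the second has 5 states tracking whether the input so far still matches the prefix `ccc`. A product state is a pair (one from each), accepting exactly when both do. Minimizing collapses redundant product states.
A 9-state machine:
        a   b   c  
>  q0   q1  q1  q2 
   q1   q1  q1  q1 
   q2   q1  q1  q3 
   q3   q1  q1  q4 
   q4   q4  q5  q4 
   q5   q4  q5  q6 
   q6   q7  q5  q4 
   q7   q4  q8  q4 
 * q8   q4  q5  q6 
(> = start, * = accepting)

start=q0; accept=q8; q0-a>q1; q0-b>q1; q0-c>q2; q1-a>q1; q1-b>q1; q1-c>q1; q2-a>q1; q2-b>q1; q2-c>q3; q3-a>q1; q3-b>q1; q3-c>q4; q4-a>q4; q4-b>q5; q4-c>q4; q5-a>q4; q5-b>q5; q5-c>q6; q6-a>q7; q6-b>q5; q6-c>q4; q7-a>q4; q7-b>q8; q7-c>q4; q8-a>q4; q8-b>q5; q8-c>q6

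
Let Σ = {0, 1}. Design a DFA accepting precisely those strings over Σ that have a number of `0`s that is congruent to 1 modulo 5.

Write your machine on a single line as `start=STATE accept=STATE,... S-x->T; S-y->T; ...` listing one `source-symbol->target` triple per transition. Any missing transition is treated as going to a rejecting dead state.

start=s0; accept=s1; s0-0->s1; s0-1->s0; s1-0->s2; s1-1->s1; s2-0->s3; s2-1->s2; s3-0->s4; s3-1->s3; s4-0->s0; s4-1->s4

Keep the running count of `0`s modulo 5: each `0` advances along the cycle s0 → s1 → s2 → s3 → s4 → s0 while other symbols loop. Accept at s1.
        0   1  
>  s0   s1  s0 
 * s1   s2  s1 
   s2   s3  s2 
   s3   s4  s3 
   s4   s0  s4 
(> = start, * = accepting)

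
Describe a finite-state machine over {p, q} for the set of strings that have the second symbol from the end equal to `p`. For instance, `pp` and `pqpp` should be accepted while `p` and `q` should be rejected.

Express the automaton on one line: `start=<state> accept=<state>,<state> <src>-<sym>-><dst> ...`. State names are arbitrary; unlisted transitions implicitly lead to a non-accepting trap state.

Because acceptance depends on a position counted from the end, the machine has to buffer the most recent 2 symbols. Make each state the string of the last up-to-2 symbols read; on input `x` shift the window left and append `x`. Accept when the buffered window has length 2 and begins with `p`.
A 7-state machine:
       p  q 
>  A   B  C 
   B   D  E 
   C   F  G 
 * D   D  E 
 * E   F  G 
   F   D  E 
   G   F  G 
(> = start, * = accepting)

start=A accept=D,E A-p->B A-q->C B-p->D B-q->E C-p->F C-q->G D-p->D D-q->E E-p->F E-q->G F-p->D F-q->E G-p->F G-q->G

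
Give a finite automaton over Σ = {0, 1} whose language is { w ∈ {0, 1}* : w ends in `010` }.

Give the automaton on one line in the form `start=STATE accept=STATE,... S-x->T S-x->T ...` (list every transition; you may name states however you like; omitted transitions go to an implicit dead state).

start=A accept=D A-0->B A-1->A B-0->B B-1->C C-0->D C-1->A D-0->B D-1->C

Remember how much of `010` the current input suffix matches. State A means no match yet; B means the last symbol is `0`; C means the last 2 symbols are `01`; D means the last 3 symbols are `010`. Only D accepts. On a mismatch, fall back to the longest proper suffix that is still a prefix of `010`.
A 4-state machine:
       0  1 
>  A   B  A 
   B   B  C 
   C   D  A 
 * D   B  C 
(> = start, * = accepting)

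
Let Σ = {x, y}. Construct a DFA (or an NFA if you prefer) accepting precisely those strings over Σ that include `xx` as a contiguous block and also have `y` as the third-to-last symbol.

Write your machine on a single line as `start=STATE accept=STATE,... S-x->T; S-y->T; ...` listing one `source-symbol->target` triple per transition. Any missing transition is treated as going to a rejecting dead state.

start=S0; accept=S6,S9,S10,S11; S0-x->S1; S0-y->S2; S1-x->S3; S1-y->S2; S2-x->S4; S2-y->S2; S3-x->S3; S3-y->S5; S4-x->S6; S4-y->S2; S5-x->S7; S5-y->S8; S6-x->S3; S6-y->S5; S7-x->S6; S7-y->S9; S8-x->S10; S8-y->S11; S9-x->S7; S9-y->S8; S10-x->S6; S10-y->S9; S11-x->S10; S11-y->S11

Build one automaton per condition and run them in lockstep. The first has 3 states tracking whether and how much of `xx` has been seen; the second has 15 states tracking the last 3 symbols read. A product state is a pair (one from each), accepting exactly when both do. Minimizing collapses redundant product states.
With 12 states:
          x    y  
>  S0     S1   S2 
   S1     S3   S2 
   S2     S4   S2 
   S3     S3   S5 
   S4     S6   S2 
   S5     S7   S8 
 * S6     S3   S5 
   S7     S6   S9 
   S8    S10  S11 
 * S9     S7   S8 
 * S10    S6   S9 
 * S11   S10  S11 
(> = start, * = accepting)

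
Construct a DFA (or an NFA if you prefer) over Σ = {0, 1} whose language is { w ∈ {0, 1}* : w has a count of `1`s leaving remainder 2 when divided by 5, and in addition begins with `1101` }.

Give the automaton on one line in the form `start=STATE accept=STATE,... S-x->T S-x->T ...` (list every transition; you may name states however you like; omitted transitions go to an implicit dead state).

Build one automaton per condition and run them in lockstep. One (5 states) tracks the count of `1`s modulo 5; the other (6 states) tracks whether the input so far still matches the prefix `1101`. Each combined state is a pair, one component from each; accept when both components accept.
          0    1  
>  q0     q1   q2 
   q1     q1   q3 
   q2     q3   q4 
   q3     q3   q5 
   q4     q6   q7 
   q5     q5   q7 
   q6     q5   q8 
   q7     q7   q9 
   q8     q8  q10 
   q9     q9   q1 
   q10   q10  q11 
   q11   q11  q12 
   q12   q12  q13 
 * q13   q13   q8 
(> = start, * = accepting)

start=q0 accept=q13 q0-0->q1 q0-1->q2 q1-0->q1 q1-1->q3 q2-0->q3 q2-1->q4 q3-0->q3 q3-1->q5 q4-0->q6 q4-1->q7 q5-0->q5 q5-1->q7 q6-0->q5 q6-1->q8 q7-0->q7 q7-1->q9 q8-0->q8 q8-1->q10 q9-0->q9 q9-1->q1 q10-0->q10 q10-1->q11 q11-0->q11 q11-1->q12 q12-0->q12 q12-1->q13 q13-0->q13 q13-1->q8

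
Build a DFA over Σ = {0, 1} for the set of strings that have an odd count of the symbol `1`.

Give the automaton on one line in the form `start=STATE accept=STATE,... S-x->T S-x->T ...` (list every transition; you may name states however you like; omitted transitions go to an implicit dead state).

start=s0 accept=s1 s0-0->s0 s0-1->s1 s1-0->s1 s1-1->s0

The only thing that matters is how many `1`s have appeared, reduced mod 2. Use one state per residue: s0 for 0, …, s1 for 1. Reading `1` moves to the next residue; anything else stays put. s1 is accepting.
2 states suffice.
        0   1  
>  s0   s0  s1 
 * s1   s1  s0 
(> = start, * = accepting)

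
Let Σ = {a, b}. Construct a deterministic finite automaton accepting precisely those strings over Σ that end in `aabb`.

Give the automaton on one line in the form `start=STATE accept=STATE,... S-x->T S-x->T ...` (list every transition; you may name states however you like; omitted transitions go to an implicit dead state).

Let each state record the length of the longest suffix of the input read so far that is also a prefix of `aabb`. s1 means the last symbol is `a`; s2 means the last 2 symbols are `aa`; s3 means the last 3 symbols are `aab`; s4 means the last 4 symbols are `aabb`. Accept only at s4, where the string currently ends in `aabb`.
        a   b  
>  s0   s1  s0 
   s1   s2  s0 
   s2   s2  s3 
   s3   s1  s4 
 * s4   s1  s0 
(> = start, * = accepting)

start=s0 accept=s4 s0-a->s1 s0-b->s0 s1-a->s2 s1-b->s0 s2-a->s2 s2-b->s3 s3-a->s1 s3-b->s4 s4-a->s1 s4-b->s0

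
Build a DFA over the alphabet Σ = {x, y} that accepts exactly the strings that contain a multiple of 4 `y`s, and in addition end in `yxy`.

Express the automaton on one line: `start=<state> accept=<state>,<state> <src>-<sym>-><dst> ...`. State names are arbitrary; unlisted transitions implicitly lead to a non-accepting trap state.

Run two small machines in parallel and take their product. One (4 states) tracks the count of `y`s modulo 4; the other (4 states) tracks how much of the suffix `yxy` has currently been matched. Each combined state is a pair, one component from each; accept when both components accept. After merging equivalent states the machine shrinks.
7 states suffice.
        x   y  
>  q0   q0  q1 
   q1   q1  q2 
   q2   q2  q3 
   q3   q4  q0 
   q4   q5  q6 
   q5   q5  q0 
 * q6   q0  q1 
(> = start, * = accepting)

start=q0 accept=q6 q0-x->q0 q0-y->q1 q1-x->q1 q1-y->q2 q2-x->q2 q2-y->q3 q3-x->q4 q3-y->q0 q4-x->q5 q4-y->q6 q5-x->q5 q5-y->q0 q6-x->q0 q6-y->q1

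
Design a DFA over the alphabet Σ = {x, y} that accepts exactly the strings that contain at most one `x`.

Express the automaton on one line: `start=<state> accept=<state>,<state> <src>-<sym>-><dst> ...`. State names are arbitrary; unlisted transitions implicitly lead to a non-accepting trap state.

start=q0 accept=q0,q1 q0-x->q1 q0-y->q0 q1-x->q2 q1-y->q1 q2-x->q2 q2-y->q2

Only the number of `x`s matters, and only up to 2. Make a chain q0 → q1 → q2 advanced by each `x` (with q2 absorbing); every other symbol self-loops. The accepting set is {q0, q1}.
3 states suffice.
        x   y  
>* q0   q1  q0 
 * q1   q2  q1 
   q2   q2  q2 
(> = start, * = accepting)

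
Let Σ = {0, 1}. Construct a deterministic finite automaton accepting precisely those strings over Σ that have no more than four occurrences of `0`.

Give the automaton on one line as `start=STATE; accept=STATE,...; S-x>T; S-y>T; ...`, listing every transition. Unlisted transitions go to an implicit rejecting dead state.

start=s0; accept=s0,s1,s2,s3,s4; s0-0>s1; s0-1>s0; s1-0>s2; s1-1>s1; s2-0>s3; s2-1>s2; s3-0>s4; s3-1>s3; s4-0>s5; s4-1>s4; s5-0>s5; s5-1>s5

Count `0`s, saturating at 5: states s0 through s4 mean 0 through 4 `0`s seen; s5 means more than 4. Each `0` increments (capped at s5); other symbols loop. Accept from {s0, s1, s2, s3, s4}.
With 6 states:
        0   1  
>* s0   s1  s0 
 * s1   s2  s1 
 * s2   s3  s2 
 * s3   s4  s3 
 * s4   s5  s4 
   s5   s5  s5 
(> = start, * = accepting)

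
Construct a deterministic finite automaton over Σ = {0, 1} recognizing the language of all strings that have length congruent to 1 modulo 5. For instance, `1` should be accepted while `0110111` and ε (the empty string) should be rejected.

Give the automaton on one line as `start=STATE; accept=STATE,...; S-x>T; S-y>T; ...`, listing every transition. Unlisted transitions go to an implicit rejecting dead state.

start=S0; accept=S1; S0-0>S1; S0-1>S1; S1-0>S2; S1-1>S2; S2-0>S3; S2-1>S3; S3-0>S4; S3-1>S4; S4-0>S0; S4-1>S0

Count input length modulo 5: every symbol advances one step around the cycle S0 → S1 → S2 → S3 → S4 → S0. Accept at S1.
With 5 states:
        0   1  
>  S0   S1  S1 
 * S1   S2  S2 
   S2   S3  S3 
   S3   S4  S4 
   S4   S0  S0 
(> = start, * = accepting)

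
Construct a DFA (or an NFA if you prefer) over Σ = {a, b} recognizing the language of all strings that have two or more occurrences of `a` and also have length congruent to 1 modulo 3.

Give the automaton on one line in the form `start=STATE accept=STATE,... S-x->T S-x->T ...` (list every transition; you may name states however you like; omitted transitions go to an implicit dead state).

Build one automaton per condition and run them in lockstep. One (4 states) tracks the count of `a`s, saturating at 3; the other (3 states) tracks the input length modulo 3. Each combined state is a pair, one component from each; accept when both components accept.
          a    b  
>  q0     q1   q2 
   q1     q3   q4 
   q2     q4   q5 
   q3     q6   q7 
   q4     q7   q8 
   q5     q8   q0 
   q6     q9   q9 
   q7     q9  q10 
   q8    q10   q1 
 * q9    q11  q11 
 * q10   q11   q3 
   q11    q6   q6 
(> = start, * = accepting)

start=q0 accept=q9,q10 q0-a->q1 q0-b->q2 q1-a->q3 q1-b->q4 q2-a->q4 q2-b->q5 q3-a->q6 q3-b->q7 q4-a->q7 q4-b->q8 q5-a->q8 q5-b->q0 q6-a->q9 q6-b->q9 q7-a->q9 q7-b->q10 q8-a->q10 q8-b->q1 q9-a->q11 q9-b->q11 q10-a->q11 q10-b->q3 q11-a->q6 q11-b->q6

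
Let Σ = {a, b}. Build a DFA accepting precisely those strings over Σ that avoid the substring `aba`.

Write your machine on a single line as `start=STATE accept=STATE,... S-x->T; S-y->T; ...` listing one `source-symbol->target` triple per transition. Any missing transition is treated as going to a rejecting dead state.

This is the complement of 'contains `aba`'. Use the same substring-matching states — s0 through s3 holding how much of `aba` has just been matched — but flip the accepting set: everything except the trap s3 accepts.
With 4 states:
        a   b  
>* s0   s1  s0 
 * s1   s1  s2 
 * s2   s3  s0 
   s3   s3  s3 
(> = start, * = accepting)

start=s0; accept=s0,s1,s2; s0-a->s1; s0-b->s0; s1-a->s1; s1-b->s2; s2-a->s3; s2-b->s0; s3-a->s3; s3-b->s3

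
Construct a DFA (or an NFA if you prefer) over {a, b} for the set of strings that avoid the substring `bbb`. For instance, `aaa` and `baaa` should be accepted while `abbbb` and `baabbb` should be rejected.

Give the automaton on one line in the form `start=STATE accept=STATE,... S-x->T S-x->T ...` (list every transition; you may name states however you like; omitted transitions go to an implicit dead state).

This is the complement of 'contains `bbb`'. Use the same substring-matching states — s0 through s3 holding how much of `bbb` has just been matched — but flip the accepting set: everything except the trap s3 accepts.
With 4 states:
        a   b  
>* s0   s0  s1 
 * s1   s0  s2 
 * s2   s0  s3 
   s3   s3  s3 
(> = start, * = accepting)

start=s0 accept=s0,s1,s2 s0-a->s0 s0-b->s1 s1-a->s0 s1-b->s2 s2-a->s0 s2-b->s3 s3-a->s3 s3-b->s3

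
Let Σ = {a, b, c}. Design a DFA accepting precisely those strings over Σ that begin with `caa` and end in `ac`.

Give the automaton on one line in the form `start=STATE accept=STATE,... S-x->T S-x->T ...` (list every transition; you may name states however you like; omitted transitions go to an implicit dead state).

start=s0 accept=s6 s0-a->s1 s0-b->s1 s0-c->s2 s1-a->s1 s1-b->s1 s1-c->s1 s2-a->s3 s2-b->s1 s2-c->s1 s3-a->s4 s3-b->s1 s3-c->s1 s4-a->s4 s4-b->s5 s4-c->s6 s5-a->s4 s5-b->s5 s5-c->s5 s6-a->s4 s6-b->s5 s6-c->s5

Run two small machines in parallel and take their product. One (5 states) tracks whether the input so far still matches the prefix `caa`; the other (3 states) tracks how much of the suffix `ac` has currently been matched. Each combined state is a pair, one component from each; accept when both components accept. Minimizing collapses redundant product states.
        a   b   c  
>  s0   s1  s1  s2 
   s1   s1  s1  s1 
   s2   s3  s1  s1 
   s3   s4  s1  s1 
   s4   s4  s5  s6 
   s5   s4  s5  s5 
 * s6   s4  s5  s5 
(> = start, * = accepting)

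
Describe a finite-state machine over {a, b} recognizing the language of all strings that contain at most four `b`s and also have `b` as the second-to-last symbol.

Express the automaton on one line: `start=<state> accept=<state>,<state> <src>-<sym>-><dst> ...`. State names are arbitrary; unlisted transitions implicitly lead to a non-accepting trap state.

start=S0 accept=S5,S6,S9,S10,S13,S14,S17 S0-a->S1 S0-b->S2 S1-a->S3 S1-b->S4 S2-a->S5 S2-b->S6 S3-a->S3 S3-b->S4 S4-a->S5 S4-b->S6 S5-a->S7 S5-b->S8 S6-a->S9 S6-b->S10 S7-a->S7 S7-b->S8 S8-a->S9 S8-b->S10 S9-a->S11 S9-b->S12 S10-a->S13 S10-b->S14 S11-a->S11 S11-b->S12 S12-a->S13 S12-b->S14 S13-a->S15 S13-b->S16 S14-a->S17 S14-b->S18 S15-a->S15 S15-b->S16 S16-a->S17 S16-b->S18 S17-a->S19 S17-b->S20 S18-a->S21 S18-b->S18 S19-a->S19 S19-b->S20 S20-a->S21 S20-b->S18 S21-a->S22 S21-b->S20 S22-a->S22 S22-b->S20

Build one automaton per condition and run them in lockstep. The first has 6 states tracking the count of `b`s, saturating at 5; the second has 7 states tracking the last 2 symbols read. A product state is a pair (one from each), accepting exactly when both do.
A 23-state machine:
          a    b  
>  S0     S1   S2 
   S1     S3   S4 
   S2     S5   S6 
   S3     S3   S4 
   S4     S5   S6 
 * S5     S7   S8 
 * S6     S9  S10 
   S7     S7   S8 
   S8     S9  S10 
 * S9    S11  S12 
 * S10   S13  S14 
   S11   S11  S12 
   S12   S13  S14 
 * S13   S15  S16 
 * S14   S17  S18 
   S15   S15  S16 
   S16   S17  S18 
 * S17   S19  S20 
   S18   S21  S18 
   S19   S19  S20 
   S20   S21  S18 
   S21   S22  S20 
   S22   S22  S20 
(> = start, * = accepting)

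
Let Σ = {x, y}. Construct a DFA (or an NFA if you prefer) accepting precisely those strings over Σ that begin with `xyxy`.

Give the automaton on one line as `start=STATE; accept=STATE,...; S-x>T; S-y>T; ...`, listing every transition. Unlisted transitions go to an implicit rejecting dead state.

start=A; accept=E; A-x>B; A-y>F; B-x>F; B-y>C; C-x>D; C-y>F; D-x>F; D-y>E; E-x>E; E-y>E; F-x>F; F-y>F

Walk along `xyxy` while the input agrees: from A take `x` to B, and so on. Any deviation drops to the rejecting sink F. Once E is reached the prefix is confirmed and every continuation is accepted.
A 6-state machine:
       x  y 
>  A   B  F 
   B   F  C 
   C   D  F 
   D   F  E 
 * E   E  E 
   F   F  F 
(> = start, * = accepting)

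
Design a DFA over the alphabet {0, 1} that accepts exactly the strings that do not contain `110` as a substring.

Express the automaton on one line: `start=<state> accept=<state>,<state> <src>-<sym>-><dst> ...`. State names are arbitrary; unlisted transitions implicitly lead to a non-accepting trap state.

start=A accept=A,B,C A-0->A A-1->B B-0->A B-1->C C-0->D C-1->C D-0->D D-1->D

Track partial matches of the forbidden pattern `110`. State D is a dead state reached once `110` has occurred; every other state accepts. A means no part of `110` is currently matched.
A 4-state machine:
       0  1 
>* A   A  B 
 * B   A  C 
 * C   D  C 
   D   D  D 
(> = start, * = accepting)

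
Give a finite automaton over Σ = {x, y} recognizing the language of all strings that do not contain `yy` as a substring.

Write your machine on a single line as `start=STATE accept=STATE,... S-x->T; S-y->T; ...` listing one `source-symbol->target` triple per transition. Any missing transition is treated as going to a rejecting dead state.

This is the complement of 'contains `yy`'. Use the same substring-matching states — S0 through S2 holding how much of `yy` has just been matched — but flip the accepting set: everything except the trap S2 accepts.
        x   y  
>* S0   S0  S1 
 * S1   S0  S2 
   S2   S2  S2 
(> = start, * = accepting)

start=S0; accept=S0,S1; S0-x->S0; S0-y->S1; S1-x->S0; S1-y->S2; S2-x->S2; S2-y->S2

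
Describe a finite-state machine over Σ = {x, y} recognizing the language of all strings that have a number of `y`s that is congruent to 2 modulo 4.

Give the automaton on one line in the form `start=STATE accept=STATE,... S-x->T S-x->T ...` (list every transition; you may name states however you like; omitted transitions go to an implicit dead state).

Keep the running count of `y`s modulo 4: each `y` advances along the cycle A → B → C → D → A while other symbols loop. Accept at C.
With 4 states:
       x  y 
>  A   A  B 
   B   B  C 
 * C   C  D 
   D   D  A 
(> = start, * = accepting)

start=A accept=C A-x->A A-y->B B-x->B B-y->C C-x->C C-y->D D-x->D D-y->A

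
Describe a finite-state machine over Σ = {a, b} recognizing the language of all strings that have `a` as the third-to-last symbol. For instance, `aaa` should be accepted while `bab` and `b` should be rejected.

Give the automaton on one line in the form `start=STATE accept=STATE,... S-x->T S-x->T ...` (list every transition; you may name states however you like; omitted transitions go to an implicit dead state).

A DFA must remember the last 3 symbols (since which symbol is third-to-last isn't known until the input ends). Use one state per possible window of the last ≤3 symbols; accept from those whose window starts with `a`.
15 states suffice.
          a    b  
>  S0     S1   S2 
   S1     S3   S4 
   S2     S5   S6 
   S3     S7   S8 
   S4     S9  S10 
   S5    S11  S12 
   S6    S13  S14 
 * S7     S7   S8 
 * S8     S9  S10 
 * S9    S11  S12 
 * S10   S13  S14 
   S11    S7   S8 
   S12    S9  S10 
   S13   S11  S12 
   S14   S13  S14 
(> = start, * = accepting)

start=S0 accept=S7,S8,S9,S10 S0-a->S1 S0-b->S2 S1-a->S3 S1-b->S4 S2-a->S5 S2-b->S6 S3-a->S7 S3-b->S8 S4-a->S9 S4-b->S10 S5-a->S11 S5-b->S12 S6-a->S13 S6-b->S14 S7-a->S7 S7-b->S8 S8-a->S9 S8-b->S10 S9-a->S11 S9-b->S12 S10-a->S13 S10-b->S14 S11-a->S7 S11-b->S8 S12-a->S9 S12-b->S10 S13-a->S11 S13-b->S12 S14-a->S13 S14-b->S14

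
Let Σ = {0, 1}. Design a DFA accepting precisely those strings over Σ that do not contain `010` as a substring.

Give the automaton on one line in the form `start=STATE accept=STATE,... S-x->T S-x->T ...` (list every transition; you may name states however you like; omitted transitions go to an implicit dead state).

This is the complement of 'contains `010`'. Use the same substring-matching states — q0 through q3 holding how much of `010` has just been matched — but flip the accepting set: everything except the trap q3 accepts.
A 4-state machine:
        0   1  
>* q0   q1  q0 
 * q1   q1  q2 
 * q2   q3  q0 
   q3   q3  q3 
(> = start, * = accepting)

start=q0 accept=q0,q1,q2 q0-0->q1 q0-1->q0 q1-0->q1 q1-1->q2 q2-0->q3 q2-1->q0 q3-0->q3 q3-1->q3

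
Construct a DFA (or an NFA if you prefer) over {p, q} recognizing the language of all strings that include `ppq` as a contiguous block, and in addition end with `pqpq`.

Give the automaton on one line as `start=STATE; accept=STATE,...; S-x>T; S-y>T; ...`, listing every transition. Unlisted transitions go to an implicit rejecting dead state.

start=A; accept=G; A-p>B; A-q>A; B-p>C; B-q>A; C-p>C; C-q>D; D-p>E; D-q>F; E-p>C; E-q>G; F-p>C; F-q>F; G-p>E; G-q>F

Handle the two conditions separately and then intersect. One (4 states) tracks whether and how much of `ppq` has been seen; the other (5 states) tracks how much of the suffix `pqpq` has currently been matched. Each combined state is a pair, one component from each; accept when both components accept. After merging equivalent states the machine shrinks.
A 7-state machine:
       p  q 
>  A   B  A 
   B   C  A 
   C   C  D 
   D   E  F 
   E   C  G 
   F   C  F 
 * G   E  F 
(> = start, * = accepting)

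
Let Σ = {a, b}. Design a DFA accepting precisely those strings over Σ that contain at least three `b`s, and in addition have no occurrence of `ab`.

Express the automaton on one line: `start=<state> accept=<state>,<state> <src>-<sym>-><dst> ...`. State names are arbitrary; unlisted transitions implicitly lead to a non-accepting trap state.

Run two small machines in parallel and take their product. One (5 states) tracks the count of `b`s, saturating at 4; the other (3 states) tracks partial matches of the forbidden pattern `ab`. Each combined state is a pair, one component from each; accept when both components accept. Minimizing collapses redundant product states.
With 6 states:
        a   b  
>  q0   q1  q2 
   q1   q1  q1 
   q2   q1  q3 
   q3   q1  q4 
 * q4   q5  q4 
 * q5   q5  q1 
(> = start, * = accepting)

start=q0 accept=q4,q5 q0-a->q1 q0-b->q2 q1-a->q1 q1-b->q1 q2-a->q1 q2-b->q3 q3-a->q1 q3-b->q4 q4-a->q5 q4-b->q4 q5-a->q5 q5-b->q1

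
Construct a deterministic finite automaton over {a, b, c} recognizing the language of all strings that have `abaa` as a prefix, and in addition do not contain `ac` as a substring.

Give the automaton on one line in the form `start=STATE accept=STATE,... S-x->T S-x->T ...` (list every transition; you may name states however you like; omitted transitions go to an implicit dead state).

Handle the two conditions separately and then intersect. The first has 6 states tracking whether the input so far still matches the prefix `abaa`; the second has 3 states tracking partial matches of the forbidden pattern `ac`. A product state is a pair (one from each), accepting exactly when both do. After merging equivalent states the machine shrinks.
7 states suffice.
        a   b   c  
>  q0   q1  q2  q2 
   q1   q2  q3  q2 
   q2   q2  q2  q2 
   q3   q4  q2  q2 
   q4   q5  q2  q2 
 * q5   q5  q6  q2 
 * q6   q5  q6  q6 
(> = start, * = accepting)

start=q0 accept=q5,q6 q0-a->q1 q0-b->q2 q0-c->q2 q1-a->q2 q1-b->q3 q1-c->q2 q2-a->q2 q2-b->q2 q2-c->q2 q3-a->q4 q3-b->q2 q3-c->q2 q4-a->q5 q4-b->q2 q4-c->q2 q5-a->q5 q5-b->q6 q5-c->q2 q6-a->q5 q6-b->q6 q6-c->q6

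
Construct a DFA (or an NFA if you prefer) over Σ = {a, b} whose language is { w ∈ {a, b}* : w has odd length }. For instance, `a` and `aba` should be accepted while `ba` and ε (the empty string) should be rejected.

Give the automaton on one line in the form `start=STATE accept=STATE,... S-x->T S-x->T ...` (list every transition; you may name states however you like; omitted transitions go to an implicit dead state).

Only the length mod 2 matters, so use a 2-cycle: from any state, every input symbol moves to the next state, wrapping q1 back to q0. Mark q1 accepting.
2 states suffice.
        a   b  
>  q0   q1  q1 
 * q1   q0  q0 
(> = start, * = accepting)

start=q0 accept=q1 q0-a->q1 q0-b->q1 q1-a->q0 q1-b->q0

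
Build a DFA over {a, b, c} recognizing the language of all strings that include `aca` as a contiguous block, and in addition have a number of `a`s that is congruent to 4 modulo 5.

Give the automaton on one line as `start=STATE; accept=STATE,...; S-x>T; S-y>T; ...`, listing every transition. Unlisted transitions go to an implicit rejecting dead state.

Build one automaton per condition and run them in lockstep. One (4 states) tracks whether and how much of `aca` has been seen; the other (5 states) tracks the count of `a`s modulo 5. Each combined state is a pair, one component from each; accept when both components accept.
With 20 states:
          a    b    c  
>  q0     q1   q0   q0 
   q1     q2   q3   q4 
   q2     q5   q6   q7 
   q3     q2   q3   q3 
   q4     q8   q3   q3 
   q5     q9  q10  q11 
   q6     q5   q6   q6 
   q7    q12   q6   q6 
   q8    q12   q8   q8 
   q9    q13  q14  q15 
   q10    q9  q10  q10 
   q11   q16  q10  q10 
   q12   q16  q12  q12 
   q13    q1   q0  q17 
   q14   q13  q14  q14 
   q15   q18  q14  q14 
 * q16   q18  q16  q16 
   q17   q19   q0   q0 
   q18   q19  q18  q18 
   q19    q8  q19  q19 
(> = start, * = accepting)

start=q0; accept=q16; q0-a>q1; q0-b>q0; q0-c>q0; q1-a>q2; q1-b>q3; q1-c>q4; q2-a>q5; q2-b>q6; q2-c>q7; q3-a>q2; q3-b>q3; q3-c>q3; q4-a>q8; q4-b>q3; q4-c>q3; q5-a>q9; q5-b>q10; q5-c>q11; q6-a>q5; q6-b>q6; q6-c>q6; q7-a>q12; q7-b>q6; q7-c>q6; q8-a>q12; q8-b>q8; q8-c>q8; q9-a>q13; q9-b>q14; q9-c>q15; q10-a>q9; q10-b>q10; q10-c>q10; q11-a>q16; q11-b>q10; q11-c>q10; q12-a>q16; q12-b>q12; q12-c>q12; q13-a>q1; q13-b>q0; q13-c>q17; q14-a>q13; q14-b>q14; q14-c>q14; q15-a>q18; q15-b>q14; q15-c>q14; q16-a>q18; q16-b>q16; q16-c>q16; q17-a>q19; q17-b>q0; q17-c>q0; q18-a>q19; q18-b>q18; q18-c>q18; q19-a>q8; q19-b>q19; q19-c>q19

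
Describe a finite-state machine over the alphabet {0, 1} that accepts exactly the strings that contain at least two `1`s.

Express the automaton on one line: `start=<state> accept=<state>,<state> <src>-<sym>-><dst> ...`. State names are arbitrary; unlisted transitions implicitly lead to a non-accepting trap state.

Count `1`s, saturating at 3: states S0 through S2 mean 0 through 2 `1`s seen; S3 means more than 2. Each `1` increments (capped at S3); other symbols loop. Accept from {S2, S3}.
4 states suffice.
        0   1  
>  S0   S0  S1 
   S1   S1  S2 
 * S2   S2  S3 
 * S3   S3  S3 
(> = start, * = accepting)

start=S0 accept=S2,S3 S0-0->S0 S0-1->S1 S1-0->S1 S1-1->S2 S2-0->S2 S2-1->S3 S3-0->S3 S3-1->S3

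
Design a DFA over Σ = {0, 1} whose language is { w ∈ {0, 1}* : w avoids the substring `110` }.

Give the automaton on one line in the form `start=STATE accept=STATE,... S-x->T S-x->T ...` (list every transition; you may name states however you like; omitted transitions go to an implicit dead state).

Track partial matches of the forbidden pattern `110`. State S3 is a dead state reached once `110` has occurred; every other state accepts. S0 means no part of `110` is currently matched.
With 4 states:
        0   1  
>* S0   S0  S1 
 * S1   S0  S2 
 * S2   S3  S2 
   S3   S3  S3 
(> = start, * = accepting)

start=S0 accept=S0,S1,S2 S0-0->S0 S0-1->S1 S1-0->S0 S1-1->S2 S2-0->S3 S2-1->S2 S3-0->S3 S3-1->S3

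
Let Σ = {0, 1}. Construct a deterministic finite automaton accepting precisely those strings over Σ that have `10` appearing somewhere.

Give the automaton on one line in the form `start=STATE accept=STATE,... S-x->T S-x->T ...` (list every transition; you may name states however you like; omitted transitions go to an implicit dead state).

start=q0 accept=q2 q0-0->q0 q0-1->q1 q1-0->q2 q1-1->q1 q2-0->q2 q2-1->q2

Track how much of `10` has been matched so far: state q0 is no progress, q2 is the absorbing accept state reached once `10` has occurred. Intermediate states record partial matches; on a mismatch, fall back to the longest reusable overlap.
3 states suffice.
        0   1  
>  q0   q0  q1 
   q1   q2  q1 
 * q2   q2  q2 
(> = start, * = accepting)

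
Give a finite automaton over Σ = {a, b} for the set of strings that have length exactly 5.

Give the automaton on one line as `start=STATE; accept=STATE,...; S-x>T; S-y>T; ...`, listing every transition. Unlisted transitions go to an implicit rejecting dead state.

start=q0; accept=q5; q0-a>q1; q0-b>q1; q1-a>q2; q1-b>q2; q2-a>q3; q2-b>q3; q3-a>q4; q3-b>q4; q4-a>q5; q4-b>q5; q5-a>q6; q5-b>q6; q6-a>q6; q6-b>q6

Count input length up to 6: every symbol moves from q0 toward q6, which means 'more than 5' and absorbs. Accept from {q5}.
        a   b  
>  q0   q1  q1 
   q1   q2  q2 
   q2   q3  q3 
   q3   q4  q4 
   q4   q5  q5 
 * q5   q6  q6 
   q6   q6  q6 
(> = start, * = accepting)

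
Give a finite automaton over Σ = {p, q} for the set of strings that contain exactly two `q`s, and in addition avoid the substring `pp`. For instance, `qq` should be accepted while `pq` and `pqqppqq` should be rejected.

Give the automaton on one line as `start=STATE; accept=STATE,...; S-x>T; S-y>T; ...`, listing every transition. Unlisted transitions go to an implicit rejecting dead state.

start=A; accept=F,H; A-p>B; A-q>C; B-p>D; B-q>C; C-p>E; C-q>F; D-p>D; D-q>G; E-p>G; E-q>F; F-p>H; F-q>I; G-p>G; G-q>J; H-p>J; H-q>I; I-p>K; I-q>I; J-p>J; J-q>L; K-p>L; K-q>I; L-p>L; L-q>L

Build one automaton per condition and run them in lockstep. One (4 states) tracks the count of `q`s, saturating at 3; the other (3 states) tracks partial matches of the forbidden pattern `pp`. Each combined state is a pair, one component from each; accept when both components accept.
12 states suffice.
       p  q 
>  A   B  C 
   B   D  C 
   C   E  F 
   D   D  G 
   E   G  F 
 * F   H  I 
   G   G  J 
 * H   J  I 
   I   K  I 
   J   J  L 
   K   L  I 
   L   L  L 
(> = start, * = accepting)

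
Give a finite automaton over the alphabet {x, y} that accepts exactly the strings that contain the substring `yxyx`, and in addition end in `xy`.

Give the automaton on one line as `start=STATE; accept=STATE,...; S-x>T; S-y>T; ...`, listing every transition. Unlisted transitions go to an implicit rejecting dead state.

Run two small machines in parallel and take their product. One (5 states) tracks whether and how much of `yxyx` has been seen; the other (3 states) tracks how much of the suffix `xy` has currently been matched. Each combined state is a pair, one component from each; accept when both components accept. After merging equivalent states the machine shrinks.
A 7-state machine:
        x   y  
>  S0   S0  S1 
   S1   S2  S1 
   S2   S0  S3 
   S3   S4  S1 
   S4   S4  S5 
 * S5   S4  S6 
   S6   S4  S6 
(> = start, * = accepting)

start=S0; accept=S5; S0-x>S0; S0-y>S1; S1-x>S2; S1-y>S1; S2-x>S0; S2-y>S3; S3-x>S4; S3-y>S1; S4-x>S4; S4-y>S5; S5-x>S4; S5-y>S6; S6-x>S4; S6-y>S6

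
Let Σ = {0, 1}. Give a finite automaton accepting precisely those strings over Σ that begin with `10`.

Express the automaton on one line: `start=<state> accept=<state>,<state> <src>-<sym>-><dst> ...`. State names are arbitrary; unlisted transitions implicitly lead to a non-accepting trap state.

Check the first 2 symbols one by one: A through B record how many have matched `10` so far; any wrong symbol goes to the dead state D. After all 2 match we enter the accepting sink C.
4 states suffice.
       0  1 
>  A   D  B 
   B   C  D 
 * C   C  C 
   D   D  D 
(> = start, * = accepting)

start=A accept=C A-0->D A-1->B B-0->C B-1->D C-0->C C-1->C D-0->D D-1->D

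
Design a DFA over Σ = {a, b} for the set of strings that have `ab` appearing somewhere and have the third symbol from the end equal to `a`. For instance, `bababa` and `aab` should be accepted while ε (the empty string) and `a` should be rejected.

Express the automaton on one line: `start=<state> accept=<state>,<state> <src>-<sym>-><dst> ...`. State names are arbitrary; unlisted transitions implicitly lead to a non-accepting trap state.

start=q0 accept=q4,q5,q6,q10 q0-a->q1 q0-b->q0 q1-a->q2 q1-b->q3 q2-a->q2 q2-b->q4 q3-a->q5 q3-b->q6 q4-a->q5 q4-b->q6 q5-a->q7 q5-b->q3 q6-a->q8 q6-b->q9 q7-a->q10 q7-b->q4 q8-a->q7 q8-b->q3 q9-a->q8 q9-b->q9 q10-a->q10 q10-b->q4

Build one automaton per condition and run them in lockstep. One (3 states) tracks whether and how much of `ab` has been seen; the other (15 states) tracks the last 3 symbols read. Each combined state is a pair, one component from each; accept when both components accept. After merging equivalent states the machine shrinks.
With 11 states:
          a    b  
>  q0     q1   q0 
   q1     q2   q3 
   q2     q2   q4 
   q3     q5   q6 
 * q4     q5   q6 
 * q5     q7   q3 
 * q6     q8   q9 
   q7    q10   q4 
   q8     q7   q3 
   q9     q8   q9 
 * q10   q10   q4 
(> = start, * = accepting)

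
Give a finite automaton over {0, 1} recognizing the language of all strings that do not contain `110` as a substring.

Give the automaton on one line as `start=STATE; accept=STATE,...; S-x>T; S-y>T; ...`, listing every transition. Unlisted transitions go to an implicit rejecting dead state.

start=q0; accept=q0,q1,q2; q0-0>q0; q0-1>q1; q1-0>q0; q1-1>q2; q2-0>q3; q2-1>q2; q3-0>q3; q3-1>q3

Track partial matches of the forbidden pattern `110`. State q3 is a dead state reached once `110` has occurred; every other state accepts. q0 means no part of `110` is currently matched.
        0   1  
>* q0   q0  q1 
 * q1   q0  q2 
 * q2   q3  q2 
   q3   q3  q3 
(> = start, * = accepting)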